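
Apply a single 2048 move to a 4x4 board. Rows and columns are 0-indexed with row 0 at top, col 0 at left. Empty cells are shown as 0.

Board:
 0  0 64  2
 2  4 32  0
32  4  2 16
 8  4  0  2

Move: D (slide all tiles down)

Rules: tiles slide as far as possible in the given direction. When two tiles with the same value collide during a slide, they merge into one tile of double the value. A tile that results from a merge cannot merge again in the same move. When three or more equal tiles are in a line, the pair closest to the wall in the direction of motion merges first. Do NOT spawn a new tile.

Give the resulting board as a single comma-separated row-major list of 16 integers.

Answer: 0, 0, 0, 0, 2, 0, 64, 2, 32, 4, 32, 16, 8, 8, 2, 2

Derivation:
Slide down:
col 0: [0, 2, 32, 8] -> [0, 2, 32, 8]
col 1: [0, 4, 4, 4] -> [0, 0, 4, 8]
col 2: [64, 32, 2, 0] -> [0, 64, 32, 2]
col 3: [2, 0, 16, 2] -> [0, 2, 16, 2]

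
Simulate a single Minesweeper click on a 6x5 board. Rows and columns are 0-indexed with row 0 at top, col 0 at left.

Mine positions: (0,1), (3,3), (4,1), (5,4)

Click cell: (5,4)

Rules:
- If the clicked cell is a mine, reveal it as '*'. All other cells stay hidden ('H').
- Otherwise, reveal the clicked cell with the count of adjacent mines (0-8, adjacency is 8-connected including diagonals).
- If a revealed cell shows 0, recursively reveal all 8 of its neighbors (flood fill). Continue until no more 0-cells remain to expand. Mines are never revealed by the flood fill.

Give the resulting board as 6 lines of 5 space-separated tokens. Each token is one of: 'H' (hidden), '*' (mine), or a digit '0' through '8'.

H H H H H
H H H H H
H H H H H
H H H H H
H H H H H
H H H H *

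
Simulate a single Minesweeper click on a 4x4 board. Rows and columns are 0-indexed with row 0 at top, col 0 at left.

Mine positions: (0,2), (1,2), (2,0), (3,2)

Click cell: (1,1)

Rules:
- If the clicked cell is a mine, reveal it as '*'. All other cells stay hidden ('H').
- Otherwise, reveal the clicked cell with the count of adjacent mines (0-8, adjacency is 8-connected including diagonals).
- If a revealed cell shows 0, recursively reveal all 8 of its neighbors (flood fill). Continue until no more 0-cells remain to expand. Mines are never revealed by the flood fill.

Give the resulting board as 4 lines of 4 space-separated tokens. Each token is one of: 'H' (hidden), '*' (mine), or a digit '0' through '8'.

H H H H
H 3 H H
H H H H
H H H H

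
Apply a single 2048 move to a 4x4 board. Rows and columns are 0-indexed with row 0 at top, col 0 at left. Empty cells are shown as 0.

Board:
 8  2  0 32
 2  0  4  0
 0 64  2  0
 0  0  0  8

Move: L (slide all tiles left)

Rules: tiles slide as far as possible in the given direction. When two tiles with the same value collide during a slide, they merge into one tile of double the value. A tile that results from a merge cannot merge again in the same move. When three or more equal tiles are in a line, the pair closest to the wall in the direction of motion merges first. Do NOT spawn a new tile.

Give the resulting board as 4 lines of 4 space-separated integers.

Slide left:
row 0: [8, 2, 0, 32] -> [8, 2, 32, 0]
row 1: [2, 0, 4, 0] -> [2, 4, 0, 0]
row 2: [0, 64, 2, 0] -> [64, 2, 0, 0]
row 3: [0, 0, 0, 8] -> [8, 0, 0, 0]

Answer:  8  2 32  0
 2  4  0  0
64  2  0  0
 8  0  0  0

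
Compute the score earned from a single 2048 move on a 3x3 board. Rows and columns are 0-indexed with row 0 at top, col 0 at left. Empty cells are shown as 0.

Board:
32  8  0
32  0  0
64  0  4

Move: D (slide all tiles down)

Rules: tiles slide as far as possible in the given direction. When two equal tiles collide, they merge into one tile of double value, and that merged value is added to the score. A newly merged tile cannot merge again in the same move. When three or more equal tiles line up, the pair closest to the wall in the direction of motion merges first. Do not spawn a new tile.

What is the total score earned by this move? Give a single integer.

Slide down:
col 0: [32, 32, 64] -> [0, 64, 64]  score +64 (running 64)
col 1: [8, 0, 0] -> [0, 0, 8]  score +0 (running 64)
col 2: [0, 0, 4] -> [0, 0, 4]  score +0 (running 64)
Board after move:
 0  0  0
64  0  0
64  8  4

Answer: 64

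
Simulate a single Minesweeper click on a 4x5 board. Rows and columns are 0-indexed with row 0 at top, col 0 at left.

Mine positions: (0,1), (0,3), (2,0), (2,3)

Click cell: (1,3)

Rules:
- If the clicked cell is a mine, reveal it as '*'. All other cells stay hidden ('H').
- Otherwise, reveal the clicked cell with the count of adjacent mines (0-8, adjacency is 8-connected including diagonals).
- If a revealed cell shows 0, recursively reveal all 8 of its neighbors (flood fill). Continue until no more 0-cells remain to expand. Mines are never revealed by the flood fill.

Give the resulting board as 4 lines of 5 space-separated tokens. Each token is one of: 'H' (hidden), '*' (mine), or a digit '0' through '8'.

H H H H H
H H H 2 H
H H H H H
H H H H H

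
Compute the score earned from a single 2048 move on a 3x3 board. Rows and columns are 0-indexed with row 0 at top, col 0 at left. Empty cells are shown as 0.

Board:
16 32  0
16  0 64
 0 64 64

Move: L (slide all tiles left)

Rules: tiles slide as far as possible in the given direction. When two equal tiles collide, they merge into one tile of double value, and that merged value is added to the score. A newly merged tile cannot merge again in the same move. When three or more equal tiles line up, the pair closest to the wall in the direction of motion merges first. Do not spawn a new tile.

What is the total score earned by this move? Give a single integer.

Slide left:
row 0: [16, 32, 0] -> [16, 32, 0]  score +0 (running 0)
row 1: [16, 0, 64] -> [16, 64, 0]  score +0 (running 0)
row 2: [0, 64, 64] -> [128, 0, 0]  score +128 (running 128)
Board after move:
 16  32   0
 16  64   0
128   0   0

Answer: 128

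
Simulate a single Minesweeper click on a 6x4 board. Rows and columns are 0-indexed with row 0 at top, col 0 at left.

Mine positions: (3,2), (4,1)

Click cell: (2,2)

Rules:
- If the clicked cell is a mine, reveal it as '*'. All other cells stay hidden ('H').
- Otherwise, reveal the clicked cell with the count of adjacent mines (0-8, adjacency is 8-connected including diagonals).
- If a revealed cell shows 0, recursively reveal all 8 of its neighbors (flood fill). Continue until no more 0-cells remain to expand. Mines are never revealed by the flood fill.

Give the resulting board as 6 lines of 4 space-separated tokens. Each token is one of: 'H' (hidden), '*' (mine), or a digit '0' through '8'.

H H H H
H H H H
H H 1 H
H H H H
H H H H
H H H H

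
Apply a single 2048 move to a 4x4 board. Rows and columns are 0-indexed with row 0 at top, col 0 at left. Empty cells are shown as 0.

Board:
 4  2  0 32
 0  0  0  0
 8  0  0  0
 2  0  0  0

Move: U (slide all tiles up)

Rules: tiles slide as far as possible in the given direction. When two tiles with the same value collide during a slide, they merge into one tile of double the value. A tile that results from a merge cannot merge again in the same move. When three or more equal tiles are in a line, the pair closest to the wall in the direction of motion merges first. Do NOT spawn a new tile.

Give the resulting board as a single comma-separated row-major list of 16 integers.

Slide up:
col 0: [4, 0, 8, 2] -> [4, 8, 2, 0]
col 1: [2, 0, 0, 0] -> [2, 0, 0, 0]
col 2: [0, 0, 0, 0] -> [0, 0, 0, 0]
col 3: [32, 0, 0, 0] -> [32, 0, 0, 0]

Answer: 4, 2, 0, 32, 8, 0, 0, 0, 2, 0, 0, 0, 0, 0, 0, 0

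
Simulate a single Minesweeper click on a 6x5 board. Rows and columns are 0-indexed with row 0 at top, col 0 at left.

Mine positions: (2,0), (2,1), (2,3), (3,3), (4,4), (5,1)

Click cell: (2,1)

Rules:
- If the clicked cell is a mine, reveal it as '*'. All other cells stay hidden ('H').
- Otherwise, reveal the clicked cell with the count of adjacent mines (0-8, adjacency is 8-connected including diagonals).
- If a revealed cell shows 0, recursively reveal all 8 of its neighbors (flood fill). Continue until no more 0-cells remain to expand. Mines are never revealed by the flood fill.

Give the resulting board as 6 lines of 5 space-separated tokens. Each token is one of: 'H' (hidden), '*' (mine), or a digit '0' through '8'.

H H H H H
H H H H H
H * H H H
H H H H H
H H H H H
H H H H H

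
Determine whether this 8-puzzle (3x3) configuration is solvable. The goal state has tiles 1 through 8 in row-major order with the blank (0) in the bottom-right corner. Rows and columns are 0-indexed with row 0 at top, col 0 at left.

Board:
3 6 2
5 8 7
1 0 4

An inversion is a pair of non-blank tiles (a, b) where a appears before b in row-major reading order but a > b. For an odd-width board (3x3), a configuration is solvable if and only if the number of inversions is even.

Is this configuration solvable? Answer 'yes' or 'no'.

Inversions (pairs i<j in row-major order where tile[i] > tile[j] > 0): 14
14 is even, so the puzzle is solvable.

Answer: yes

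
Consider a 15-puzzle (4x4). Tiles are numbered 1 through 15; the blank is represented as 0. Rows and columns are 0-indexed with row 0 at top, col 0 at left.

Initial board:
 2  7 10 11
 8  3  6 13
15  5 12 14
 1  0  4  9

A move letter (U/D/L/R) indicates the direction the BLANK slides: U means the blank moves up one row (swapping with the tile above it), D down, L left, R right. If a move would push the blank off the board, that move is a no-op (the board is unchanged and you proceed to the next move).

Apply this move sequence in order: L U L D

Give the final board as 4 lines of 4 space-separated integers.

Answer:  2  7 10 11
 8  3  6 13
15  5 12 14
 0  1  4  9

Derivation:
After move 1 (L):
 2  7 10 11
 8  3  6 13
15  5 12 14
 0  1  4  9

After move 2 (U):
 2  7 10 11
 8  3  6 13
 0  5 12 14
15  1  4  9

After move 3 (L):
 2  7 10 11
 8  3  6 13
 0  5 12 14
15  1  4  9

After move 4 (D):
 2  7 10 11
 8  3  6 13
15  5 12 14
 0  1  4  9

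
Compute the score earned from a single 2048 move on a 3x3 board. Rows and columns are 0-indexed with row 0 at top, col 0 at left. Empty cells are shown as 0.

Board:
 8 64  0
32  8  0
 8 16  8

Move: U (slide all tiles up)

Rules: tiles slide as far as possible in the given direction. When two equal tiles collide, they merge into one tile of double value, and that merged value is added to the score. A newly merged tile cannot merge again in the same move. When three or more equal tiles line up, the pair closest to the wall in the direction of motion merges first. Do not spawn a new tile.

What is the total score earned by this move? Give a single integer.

Slide up:
col 0: [8, 32, 8] -> [8, 32, 8]  score +0 (running 0)
col 1: [64, 8, 16] -> [64, 8, 16]  score +0 (running 0)
col 2: [0, 0, 8] -> [8, 0, 0]  score +0 (running 0)
Board after move:
 8 64  8
32  8  0
 8 16  0

Answer: 0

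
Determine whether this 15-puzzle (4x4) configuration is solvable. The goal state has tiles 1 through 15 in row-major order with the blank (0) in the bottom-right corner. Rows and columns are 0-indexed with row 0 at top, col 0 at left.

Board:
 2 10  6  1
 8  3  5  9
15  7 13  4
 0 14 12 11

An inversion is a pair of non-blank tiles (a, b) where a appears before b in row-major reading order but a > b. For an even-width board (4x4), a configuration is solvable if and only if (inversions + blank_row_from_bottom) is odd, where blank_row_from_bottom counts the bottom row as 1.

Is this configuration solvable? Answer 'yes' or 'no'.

Answer: no

Derivation:
Inversions: 33
Blank is in row 3 (0-indexed from top), which is row 1 counting from the bottom (bottom = 1).
33 + 1 = 34, which is even, so the puzzle is not solvable.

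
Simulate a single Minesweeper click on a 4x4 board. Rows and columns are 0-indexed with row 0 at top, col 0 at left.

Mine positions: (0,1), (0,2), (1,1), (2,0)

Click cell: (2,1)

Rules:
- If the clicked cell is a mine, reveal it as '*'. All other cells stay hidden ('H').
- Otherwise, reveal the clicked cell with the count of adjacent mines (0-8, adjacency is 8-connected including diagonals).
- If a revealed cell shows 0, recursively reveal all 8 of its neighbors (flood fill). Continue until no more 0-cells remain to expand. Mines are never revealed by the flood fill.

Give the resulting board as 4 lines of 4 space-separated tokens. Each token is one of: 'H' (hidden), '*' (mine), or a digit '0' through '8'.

H H H H
H H H H
H 2 H H
H H H H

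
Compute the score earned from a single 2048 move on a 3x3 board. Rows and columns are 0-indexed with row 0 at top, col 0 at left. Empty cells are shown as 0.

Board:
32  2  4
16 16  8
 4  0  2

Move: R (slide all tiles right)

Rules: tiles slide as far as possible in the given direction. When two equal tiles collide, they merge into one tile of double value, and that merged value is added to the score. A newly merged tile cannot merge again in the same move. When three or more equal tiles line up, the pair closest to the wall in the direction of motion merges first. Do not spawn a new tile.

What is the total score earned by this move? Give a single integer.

Answer: 32

Derivation:
Slide right:
row 0: [32, 2, 4] -> [32, 2, 4]  score +0 (running 0)
row 1: [16, 16, 8] -> [0, 32, 8]  score +32 (running 32)
row 2: [4, 0, 2] -> [0, 4, 2]  score +0 (running 32)
Board after move:
32  2  4
 0 32  8
 0  4  2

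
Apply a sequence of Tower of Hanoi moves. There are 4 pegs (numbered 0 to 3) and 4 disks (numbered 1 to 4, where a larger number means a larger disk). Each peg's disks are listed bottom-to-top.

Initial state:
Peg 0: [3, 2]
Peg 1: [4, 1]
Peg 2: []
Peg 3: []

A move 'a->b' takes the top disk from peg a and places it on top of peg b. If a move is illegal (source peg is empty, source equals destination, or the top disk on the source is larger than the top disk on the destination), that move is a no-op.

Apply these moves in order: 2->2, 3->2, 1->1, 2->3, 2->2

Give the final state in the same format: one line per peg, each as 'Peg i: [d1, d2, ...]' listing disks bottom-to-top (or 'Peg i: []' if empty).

After move 1 (2->2):
Peg 0: [3, 2]
Peg 1: [4, 1]
Peg 2: []
Peg 3: []

After move 2 (3->2):
Peg 0: [3, 2]
Peg 1: [4, 1]
Peg 2: []
Peg 3: []

After move 3 (1->1):
Peg 0: [3, 2]
Peg 1: [4, 1]
Peg 2: []
Peg 3: []

After move 4 (2->3):
Peg 0: [3, 2]
Peg 1: [4, 1]
Peg 2: []
Peg 3: []

After move 5 (2->2):
Peg 0: [3, 2]
Peg 1: [4, 1]
Peg 2: []
Peg 3: []

Answer: Peg 0: [3, 2]
Peg 1: [4, 1]
Peg 2: []
Peg 3: []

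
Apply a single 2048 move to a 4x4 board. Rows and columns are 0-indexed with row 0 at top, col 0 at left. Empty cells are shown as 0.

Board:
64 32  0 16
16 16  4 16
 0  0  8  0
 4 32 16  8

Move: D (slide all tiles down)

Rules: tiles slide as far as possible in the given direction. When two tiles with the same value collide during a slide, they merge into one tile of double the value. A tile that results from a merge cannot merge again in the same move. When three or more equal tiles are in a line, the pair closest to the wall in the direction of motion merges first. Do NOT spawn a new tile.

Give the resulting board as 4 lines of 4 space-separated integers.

Answer:  0  0  0  0
64 32  4  0
16 16  8 32
 4 32 16  8

Derivation:
Slide down:
col 0: [64, 16, 0, 4] -> [0, 64, 16, 4]
col 1: [32, 16, 0, 32] -> [0, 32, 16, 32]
col 2: [0, 4, 8, 16] -> [0, 4, 8, 16]
col 3: [16, 16, 0, 8] -> [0, 0, 32, 8]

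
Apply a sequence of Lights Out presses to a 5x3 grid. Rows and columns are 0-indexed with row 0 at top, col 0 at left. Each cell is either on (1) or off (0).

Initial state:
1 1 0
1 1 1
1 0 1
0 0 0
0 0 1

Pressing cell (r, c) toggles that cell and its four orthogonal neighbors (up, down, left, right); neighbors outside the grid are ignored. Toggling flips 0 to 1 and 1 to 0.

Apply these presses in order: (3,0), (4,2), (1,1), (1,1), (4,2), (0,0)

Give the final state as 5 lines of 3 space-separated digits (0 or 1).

After press 1 at (3,0):
1 1 0
1 1 1
0 0 1
1 1 0
1 0 1

After press 2 at (4,2):
1 1 0
1 1 1
0 0 1
1 1 1
1 1 0

After press 3 at (1,1):
1 0 0
0 0 0
0 1 1
1 1 1
1 1 0

After press 4 at (1,1):
1 1 0
1 1 1
0 0 1
1 1 1
1 1 0

After press 5 at (4,2):
1 1 0
1 1 1
0 0 1
1 1 0
1 0 1

After press 6 at (0,0):
0 0 0
0 1 1
0 0 1
1 1 0
1 0 1

Answer: 0 0 0
0 1 1
0 0 1
1 1 0
1 0 1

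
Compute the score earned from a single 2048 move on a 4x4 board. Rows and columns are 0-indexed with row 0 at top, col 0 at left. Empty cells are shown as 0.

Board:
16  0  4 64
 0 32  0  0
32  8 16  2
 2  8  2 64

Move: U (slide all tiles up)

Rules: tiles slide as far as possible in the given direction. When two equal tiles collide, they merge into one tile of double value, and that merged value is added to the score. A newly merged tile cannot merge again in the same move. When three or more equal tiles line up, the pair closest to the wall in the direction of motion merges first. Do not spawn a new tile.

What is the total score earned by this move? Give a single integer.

Slide up:
col 0: [16, 0, 32, 2] -> [16, 32, 2, 0]  score +0 (running 0)
col 1: [0, 32, 8, 8] -> [32, 16, 0, 0]  score +16 (running 16)
col 2: [4, 0, 16, 2] -> [4, 16, 2, 0]  score +0 (running 16)
col 3: [64, 0, 2, 64] -> [64, 2, 64, 0]  score +0 (running 16)
Board after move:
16 32  4 64
32 16 16  2
 2  0  2 64
 0  0  0  0

Answer: 16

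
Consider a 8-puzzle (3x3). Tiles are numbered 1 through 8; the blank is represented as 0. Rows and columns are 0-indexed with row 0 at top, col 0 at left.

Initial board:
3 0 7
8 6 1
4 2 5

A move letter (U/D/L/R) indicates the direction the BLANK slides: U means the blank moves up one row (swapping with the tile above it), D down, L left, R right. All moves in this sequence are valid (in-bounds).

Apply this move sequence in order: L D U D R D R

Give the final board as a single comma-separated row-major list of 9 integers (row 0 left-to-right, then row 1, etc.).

Answer: 8, 3, 7, 6, 2, 1, 4, 5, 0

Derivation:
After move 1 (L):
0 3 7
8 6 1
4 2 5

After move 2 (D):
8 3 7
0 6 1
4 2 5

After move 3 (U):
0 3 7
8 6 1
4 2 5

After move 4 (D):
8 3 7
0 6 1
4 2 5

After move 5 (R):
8 3 7
6 0 1
4 2 5

After move 6 (D):
8 3 7
6 2 1
4 0 5

After move 7 (R):
8 3 7
6 2 1
4 5 0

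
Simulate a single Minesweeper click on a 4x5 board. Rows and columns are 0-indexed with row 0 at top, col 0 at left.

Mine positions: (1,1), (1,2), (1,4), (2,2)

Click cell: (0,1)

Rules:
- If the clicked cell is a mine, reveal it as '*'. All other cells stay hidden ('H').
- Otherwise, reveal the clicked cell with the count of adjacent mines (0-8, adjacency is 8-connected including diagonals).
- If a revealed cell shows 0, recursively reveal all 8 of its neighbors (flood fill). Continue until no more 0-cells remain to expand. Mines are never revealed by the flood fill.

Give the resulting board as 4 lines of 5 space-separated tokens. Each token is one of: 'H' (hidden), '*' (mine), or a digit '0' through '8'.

H 2 H H H
H H H H H
H H H H H
H H H H H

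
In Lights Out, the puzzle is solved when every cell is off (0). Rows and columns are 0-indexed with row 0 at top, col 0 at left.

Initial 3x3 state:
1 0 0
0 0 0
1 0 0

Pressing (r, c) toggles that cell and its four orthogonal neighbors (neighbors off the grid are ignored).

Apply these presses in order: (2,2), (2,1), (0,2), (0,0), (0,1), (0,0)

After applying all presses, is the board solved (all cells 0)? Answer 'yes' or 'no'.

Answer: yes

Derivation:
After press 1 at (2,2):
1 0 0
0 0 1
1 1 1

After press 2 at (2,1):
1 0 0
0 1 1
0 0 0

After press 3 at (0,2):
1 1 1
0 1 0
0 0 0

After press 4 at (0,0):
0 0 1
1 1 0
0 0 0

After press 5 at (0,1):
1 1 0
1 0 0
0 0 0

After press 6 at (0,0):
0 0 0
0 0 0
0 0 0

Lights still on: 0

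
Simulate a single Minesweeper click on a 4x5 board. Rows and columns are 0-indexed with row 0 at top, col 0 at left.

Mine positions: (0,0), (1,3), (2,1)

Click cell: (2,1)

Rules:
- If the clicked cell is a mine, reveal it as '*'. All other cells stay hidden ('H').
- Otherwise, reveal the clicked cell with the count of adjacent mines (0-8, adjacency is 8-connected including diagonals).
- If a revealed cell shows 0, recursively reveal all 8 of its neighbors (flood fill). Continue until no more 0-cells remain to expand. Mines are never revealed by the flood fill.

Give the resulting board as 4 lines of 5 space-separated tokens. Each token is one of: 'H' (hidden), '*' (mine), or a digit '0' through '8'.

H H H H H
H H H H H
H * H H H
H H H H H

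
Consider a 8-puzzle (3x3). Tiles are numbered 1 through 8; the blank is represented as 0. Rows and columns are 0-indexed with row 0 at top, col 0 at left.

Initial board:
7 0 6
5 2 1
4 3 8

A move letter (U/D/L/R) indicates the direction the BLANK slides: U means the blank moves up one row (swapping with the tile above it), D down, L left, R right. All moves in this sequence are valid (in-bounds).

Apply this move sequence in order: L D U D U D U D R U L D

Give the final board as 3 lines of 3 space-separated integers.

After move 1 (L):
0 7 6
5 2 1
4 3 8

After move 2 (D):
5 7 6
0 2 1
4 3 8

After move 3 (U):
0 7 6
5 2 1
4 3 8

After move 4 (D):
5 7 6
0 2 1
4 3 8

After move 5 (U):
0 7 6
5 2 1
4 3 8

After move 6 (D):
5 7 6
0 2 1
4 3 8

After move 7 (U):
0 7 6
5 2 1
4 3 8

After move 8 (D):
5 7 6
0 2 1
4 3 8

After move 9 (R):
5 7 6
2 0 1
4 3 8

After move 10 (U):
5 0 6
2 7 1
4 3 8

After move 11 (L):
0 5 6
2 7 1
4 3 8

After move 12 (D):
2 5 6
0 7 1
4 3 8

Answer: 2 5 6
0 7 1
4 3 8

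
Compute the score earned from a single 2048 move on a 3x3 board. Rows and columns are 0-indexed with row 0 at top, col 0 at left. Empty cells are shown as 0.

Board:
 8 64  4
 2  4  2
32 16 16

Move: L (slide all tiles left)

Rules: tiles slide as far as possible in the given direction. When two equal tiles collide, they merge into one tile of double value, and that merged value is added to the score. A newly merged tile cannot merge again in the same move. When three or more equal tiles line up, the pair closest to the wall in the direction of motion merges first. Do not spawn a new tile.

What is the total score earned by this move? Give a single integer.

Slide left:
row 0: [8, 64, 4] -> [8, 64, 4]  score +0 (running 0)
row 1: [2, 4, 2] -> [2, 4, 2]  score +0 (running 0)
row 2: [32, 16, 16] -> [32, 32, 0]  score +32 (running 32)
Board after move:
 8 64  4
 2  4  2
32 32  0

Answer: 32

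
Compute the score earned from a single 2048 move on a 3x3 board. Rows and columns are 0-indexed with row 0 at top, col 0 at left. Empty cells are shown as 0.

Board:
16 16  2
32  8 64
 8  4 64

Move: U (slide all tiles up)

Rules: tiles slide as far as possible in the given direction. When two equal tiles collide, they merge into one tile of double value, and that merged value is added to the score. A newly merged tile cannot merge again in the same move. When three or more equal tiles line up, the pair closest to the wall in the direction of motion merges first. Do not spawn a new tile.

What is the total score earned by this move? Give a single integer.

Answer: 128

Derivation:
Slide up:
col 0: [16, 32, 8] -> [16, 32, 8]  score +0 (running 0)
col 1: [16, 8, 4] -> [16, 8, 4]  score +0 (running 0)
col 2: [2, 64, 64] -> [2, 128, 0]  score +128 (running 128)
Board after move:
 16  16   2
 32   8 128
  8   4   0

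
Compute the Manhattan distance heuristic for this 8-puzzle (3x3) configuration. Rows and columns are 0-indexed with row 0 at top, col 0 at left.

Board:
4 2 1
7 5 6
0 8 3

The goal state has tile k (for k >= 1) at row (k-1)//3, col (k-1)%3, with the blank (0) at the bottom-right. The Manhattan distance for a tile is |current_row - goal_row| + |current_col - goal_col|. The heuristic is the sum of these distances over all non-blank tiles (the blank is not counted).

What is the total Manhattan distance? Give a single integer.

Answer: 6

Derivation:
Tile 4: (0,0)->(1,0) = 1
Tile 2: (0,1)->(0,1) = 0
Tile 1: (0,2)->(0,0) = 2
Tile 7: (1,0)->(2,0) = 1
Tile 5: (1,1)->(1,1) = 0
Tile 6: (1,2)->(1,2) = 0
Tile 8: (2,1)->(2,1) = 0
Tile 3: (2,2)->(0,2) = 2
Sum: 1 + 0 + 2 + 1 + 0 + 0 + 0 + 2 = 6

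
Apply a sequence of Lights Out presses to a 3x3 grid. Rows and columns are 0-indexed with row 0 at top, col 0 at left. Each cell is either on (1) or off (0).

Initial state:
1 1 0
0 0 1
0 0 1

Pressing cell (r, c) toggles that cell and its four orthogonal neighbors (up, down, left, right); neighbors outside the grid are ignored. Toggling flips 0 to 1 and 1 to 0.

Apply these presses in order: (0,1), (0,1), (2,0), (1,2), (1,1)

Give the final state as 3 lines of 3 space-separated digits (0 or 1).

Answer: 1 0 1
0 0 1
1 0 0

Derivation:
After press 1 at (0,1):
0 0 1
0 1 1
0 0 1

After press 2 at (0,1):
1 1 0
0 0 1
0 0 1

After press 3 at (2,0):
1 1 0
1 0 1
1 1 1

After press 4 at (1,2):
1 1 1
1 1 0
1 1 0

After press 5 at (1,1):
1 0 1
0 0 1
1 0 0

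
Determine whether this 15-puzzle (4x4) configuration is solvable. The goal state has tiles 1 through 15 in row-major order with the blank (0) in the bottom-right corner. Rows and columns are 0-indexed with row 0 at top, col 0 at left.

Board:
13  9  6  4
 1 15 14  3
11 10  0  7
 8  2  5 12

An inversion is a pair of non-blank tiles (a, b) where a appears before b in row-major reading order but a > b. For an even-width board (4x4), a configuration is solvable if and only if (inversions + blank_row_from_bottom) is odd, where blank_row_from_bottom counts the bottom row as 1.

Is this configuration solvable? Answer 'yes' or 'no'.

Inversions: 59
Blank is in row 2 (0-indexed from top), which is row 2 counting from the bottom (bottom = 1).
59 + 2 = 61, which is odd, so the puzzle is solvable.

Answer: yes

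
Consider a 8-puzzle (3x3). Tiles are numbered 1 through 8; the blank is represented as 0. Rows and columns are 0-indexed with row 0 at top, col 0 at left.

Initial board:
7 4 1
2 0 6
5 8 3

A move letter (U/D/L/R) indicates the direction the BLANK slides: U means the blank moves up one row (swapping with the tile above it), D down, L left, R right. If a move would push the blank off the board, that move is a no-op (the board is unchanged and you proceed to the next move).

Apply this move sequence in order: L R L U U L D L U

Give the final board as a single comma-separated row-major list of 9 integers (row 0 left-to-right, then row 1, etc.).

Answer: 0, 4, 1, 7, 2, 6, 5, 8, 3

Derivation:
After move 1 (L):
7 4 1
0 2 6
5 8 3

After move 2 (R):
7 4 1
2 0 6
5 8 3

After move 3 (L):
7 4 1
0 2 6
5 8 3

After move 4 (U):
0 4 1
7 2 6
5 8 3

After move 5 (U):
0 4 1
7 2 6
5 8 3

After move 6 (L):
0 4 1
7 2 6
5 8 3

After move 7 (D):
7 4 1
0 2 6
5 8 3

After move 8 (L):
7 4 1
0 2 6
5 8 3

After move 9 (U):
0 4 1
7 2 6
5 8 3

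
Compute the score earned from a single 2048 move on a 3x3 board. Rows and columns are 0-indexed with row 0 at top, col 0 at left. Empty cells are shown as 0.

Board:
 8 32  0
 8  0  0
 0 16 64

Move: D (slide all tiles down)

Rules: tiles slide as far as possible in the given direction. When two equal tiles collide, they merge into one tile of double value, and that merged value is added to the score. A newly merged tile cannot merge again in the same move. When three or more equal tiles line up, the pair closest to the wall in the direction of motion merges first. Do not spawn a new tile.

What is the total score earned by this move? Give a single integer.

Slide down:
col 0: [8, 8, 0] -> [0, 0, 16]  score +16 (running 16)
col 1: [32, 0, 16] -> [0, 32, 16]  score +0 (running 16)
col 2: [0, 0, 64] -> [0, 0, 64]  score +0 (running 16)
Board after move:
 0  0  0
 0 32  0
16 16 64

Answer: 16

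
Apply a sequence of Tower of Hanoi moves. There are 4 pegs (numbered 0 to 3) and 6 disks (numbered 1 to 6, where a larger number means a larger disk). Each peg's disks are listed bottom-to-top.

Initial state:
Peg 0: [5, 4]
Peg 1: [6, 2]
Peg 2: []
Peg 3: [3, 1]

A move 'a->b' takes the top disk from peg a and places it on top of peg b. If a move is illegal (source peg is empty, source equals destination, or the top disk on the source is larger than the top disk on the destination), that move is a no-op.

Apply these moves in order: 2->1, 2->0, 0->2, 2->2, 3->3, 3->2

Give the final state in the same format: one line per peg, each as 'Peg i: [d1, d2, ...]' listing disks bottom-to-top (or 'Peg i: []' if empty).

Answer: Peg 0: [5]
Peg 1: [6, 2]
Peg 2: [4, 1]
Peg 3: [3]

Derivation:
After move 1 (2->1):
Peg 0: [5, 4]
Peg 1: [6, 2]
Peg 2: []
Peg 3: [3, 1]

After move 2 (2->0):
Peg 0: [5, 4]
Peg 1: [6, 2]
Peg 2: []
Peg 3: [3, 1]

After move 3 (0->2):
Peg 0: [5]
Peg 1: [6, 2]
Peg 2: [4]
Peg 3: [3, 1]

After move 4 (2->2):
Peg 0: [5]
Peg 1: [6, 2]
Peg 2: [4]
Peg 3: [3, 1]

After move 5 (3->3):
Peg 0: [5]
Peg 1: [6, 2]
Peg 2: [4]
Peg 3: [3, 1]

After move 6 (3->2):
Peg 0: [5]
Peg 1: [6, 2]
Peg 2: [4, 1]
Peg 3: [3]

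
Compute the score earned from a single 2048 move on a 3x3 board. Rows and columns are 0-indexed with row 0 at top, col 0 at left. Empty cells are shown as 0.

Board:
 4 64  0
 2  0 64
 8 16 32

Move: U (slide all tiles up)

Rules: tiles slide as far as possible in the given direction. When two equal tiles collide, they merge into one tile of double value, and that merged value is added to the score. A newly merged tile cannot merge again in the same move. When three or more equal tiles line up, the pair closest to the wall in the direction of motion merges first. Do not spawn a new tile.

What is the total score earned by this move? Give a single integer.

Slide up:
col 0: [4, 2, 8] -> [4, 2, 8]  score +0 (running 0)
col 1: [64, 0, 16] -> [64, 16, 0]  score +0 (running 0)
col 2: [0, 64, 32] -> [64, 32, 0]  score +0 (running 0)
Board after move:
 4 64 64
 2 16 32
 8  0  0

Answer: 0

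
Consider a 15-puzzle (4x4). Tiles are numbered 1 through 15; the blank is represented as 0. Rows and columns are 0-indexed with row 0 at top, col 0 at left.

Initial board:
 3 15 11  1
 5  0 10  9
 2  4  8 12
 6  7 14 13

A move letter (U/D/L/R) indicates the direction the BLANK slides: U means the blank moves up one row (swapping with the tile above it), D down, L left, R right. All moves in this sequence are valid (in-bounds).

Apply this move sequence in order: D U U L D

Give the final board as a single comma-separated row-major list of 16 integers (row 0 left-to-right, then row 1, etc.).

Answer: 5, 3, 11, 1, 0, 15, 10, 9, 2, 4, 8, 12, 6, 7, 14, 13

Derivation:
After move 1 (D):
 3 15 11  1
 5  4 10  9
 2  0  8 12
 6  7 14 13

After move 2 (U):
 3 15 11  1
 5  0 10  9
 2  4  8 12
 6  7 14 13

After move 3 (U):
 3  0 11  1
 5 15 10  9
 2  4  8 12
 6  7 14 13

After move 4 (L):
 0  3 11  1
 5 15 10  9
 2  4  8 12
 6  7 14 13

After move 5 (D):
 5  3 11  1
 0 15 10  9
 2  4  8 12
 6  7 14 13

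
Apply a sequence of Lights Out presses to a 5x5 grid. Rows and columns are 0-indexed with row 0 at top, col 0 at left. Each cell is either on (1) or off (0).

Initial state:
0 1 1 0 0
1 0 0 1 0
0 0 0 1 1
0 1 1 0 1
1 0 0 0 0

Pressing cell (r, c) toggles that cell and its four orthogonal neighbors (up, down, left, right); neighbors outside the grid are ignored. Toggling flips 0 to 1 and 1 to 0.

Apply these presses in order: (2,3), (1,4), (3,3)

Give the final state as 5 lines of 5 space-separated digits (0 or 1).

After press 1 at (2,3):
0 1 1 0 0
1 0 0 0 0
0 0 1 0 0
0 1 1 1 1
1 0 0 0 0

After press 2 at (1,4):
0 1 1 0 1
1 0 0 1 1
0 0 1 0 1
0 1 1 1 1
1 0 0 0 0

After press 3 at (3,3):
0 1 1 0 1
1 0 0 1 1
0 0 1 1 1
0 1 0 0 0
1 0 0 1 0

Answer: 0 1 1 0 1
1 0 0 1 1
0 0 1 1 1
0 1 0 0 0
1 0 0 1 0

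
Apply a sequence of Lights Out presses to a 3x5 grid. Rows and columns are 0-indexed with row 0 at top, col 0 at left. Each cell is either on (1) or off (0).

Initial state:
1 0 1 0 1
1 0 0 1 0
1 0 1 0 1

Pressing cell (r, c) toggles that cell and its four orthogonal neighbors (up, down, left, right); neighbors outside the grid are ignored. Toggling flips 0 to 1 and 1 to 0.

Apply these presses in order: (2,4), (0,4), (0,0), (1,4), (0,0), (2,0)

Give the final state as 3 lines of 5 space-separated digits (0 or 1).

Answer: 1 0 1 1 1
0 0 0 0 1
0 1 1 1 1

Derivation:
After press 1 at (2,4):
1 0 1 0 1
1 0 0 1 1
1 0 1 1 0

After press 2 at (0,4):
1 0 1 1 0
1 0 0 1 0
1 0 1 1 0

After press 3 at (0,0):
0 1 1 1 0
0 0 0 1 0
1 0 1 1 0

After press 4 at (1,4):
0 1 1 1 1
0 0 0 0 1
1 0 1 1 1

After press 5 at (0,0):
1 0 1 1 1
1 0 0 0 1
1 0 1 1 1

After press 6 at (2,0):
1 0 1 1 1
0 0 0 0 1
0 1 1 1 1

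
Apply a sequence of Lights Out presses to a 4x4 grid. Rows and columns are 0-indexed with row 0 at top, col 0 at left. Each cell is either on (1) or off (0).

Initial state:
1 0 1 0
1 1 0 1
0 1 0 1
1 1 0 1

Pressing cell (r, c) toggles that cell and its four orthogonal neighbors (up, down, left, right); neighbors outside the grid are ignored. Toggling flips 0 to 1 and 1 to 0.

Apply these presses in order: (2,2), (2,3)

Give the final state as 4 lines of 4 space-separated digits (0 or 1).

After press 1 at (2,2):
1 0 1 0
1 1 1 1
0 0 1 0
1 1 1 1

After press 2 at (2,3):
1 0 1 0
1 1 1 0
0 0 0 1
1 1 1 0

Answer: 1 0 1 0
1 1 1 0
0 0 0 1
1 1 1 0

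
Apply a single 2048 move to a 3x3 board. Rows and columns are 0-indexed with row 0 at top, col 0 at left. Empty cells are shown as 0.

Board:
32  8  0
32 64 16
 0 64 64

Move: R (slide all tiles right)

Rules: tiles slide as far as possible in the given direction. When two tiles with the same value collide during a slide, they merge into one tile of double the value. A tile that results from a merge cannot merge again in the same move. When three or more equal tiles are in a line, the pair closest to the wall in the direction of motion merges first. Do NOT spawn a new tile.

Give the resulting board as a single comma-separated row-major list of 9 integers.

Slide right:
row 0: [32, 8, 0] -> [0, 32, 8]
row 1: [32, 64, 16] -> [32, 64, 16]
row 2: [0, 64, 64] -> [0, 0, 128]

Answer: 0, 32, 8, 32, 64, 16, 0, 0, 128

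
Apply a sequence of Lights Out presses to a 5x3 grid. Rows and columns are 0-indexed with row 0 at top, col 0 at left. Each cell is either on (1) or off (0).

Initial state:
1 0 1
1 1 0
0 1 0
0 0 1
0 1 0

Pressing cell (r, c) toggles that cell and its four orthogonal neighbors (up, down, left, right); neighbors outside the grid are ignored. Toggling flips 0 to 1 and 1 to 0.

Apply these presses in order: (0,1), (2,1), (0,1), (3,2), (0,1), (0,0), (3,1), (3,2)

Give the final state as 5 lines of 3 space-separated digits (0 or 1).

Answer: 1 0 0
0 1 0
1 1 1
1 0 0
0 0 0

Derivation:
After press 1 at (0,1):
0 1 0
1 0 0
0 1 0
0 0 1
0 1 0

After press 2 at (2,1):
0 1 0
1 1 0
1 0 1
0 1 1
0 1 0

After press 3 at (0,1):
1 0 1
1 0 0
1 0 1
0 1 1
0 1 0

After press 4 at (3,2):
1 0 1
1 0 0
1 0 0
0 0 0
0 1 1

After press 5 at (0,1):
0 1 0
1 1 0
1 0 0
0 0 0
0 1 1

After press 6 at (0,0):
1 0 0
0 1 0
1 0 0
0 0 0
0 1 1

After press 7 at (3,1):
1 0 0
0 1 0
1 1 0
1 1 1
0 0 1

After press 8 at (3,2):
1 0 0
0 1 0
1 1 1
1 0 0
0 0 0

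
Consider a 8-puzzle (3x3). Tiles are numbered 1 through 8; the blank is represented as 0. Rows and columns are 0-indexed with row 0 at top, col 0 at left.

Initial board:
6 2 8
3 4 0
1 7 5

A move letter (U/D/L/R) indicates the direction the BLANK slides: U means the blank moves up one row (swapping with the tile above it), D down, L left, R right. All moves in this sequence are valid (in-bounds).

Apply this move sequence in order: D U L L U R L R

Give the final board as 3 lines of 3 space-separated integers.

After move 1 (D):
6 2 8
3 4 5
1 7 0

After move 2 (U):
6 2 8
3 4 0
1 7 5

After move 3 (L):
6 2 8
3 0 4
1 7 5

After move 4 (L):
6 2 8
0 3 4
1 7 5

After move 5 (U):
0 2 8
6 3 4
1 7 5

After move 6 (R):
2 0 8
6 3 4
1 7 5

After move 7 (L):
0 2 8
6 3 4
1 7 5

After move 8 (R):
2 0 8
6 3 4
1 7 5

Answer: 2 0 8
6 3 4
1 7 5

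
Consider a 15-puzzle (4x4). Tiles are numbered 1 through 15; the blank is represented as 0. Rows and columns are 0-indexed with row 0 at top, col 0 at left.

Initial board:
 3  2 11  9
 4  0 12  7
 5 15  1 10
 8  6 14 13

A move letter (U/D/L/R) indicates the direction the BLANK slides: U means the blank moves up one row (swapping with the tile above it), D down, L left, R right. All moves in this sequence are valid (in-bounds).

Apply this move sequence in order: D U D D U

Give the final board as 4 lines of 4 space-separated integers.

After move 1 (D):
 3  2 11  9
 4 15 12  7
 5  0  1 10
 8  6 14 13

After move 2 (U):
 3  2 11  9
 4  0 12  7
 5 15  1 10
 8  6 14 13

After move 3 (D):
 3  2 11  9
 4 15 12  7
 5  0  1 10
 8  6 14 13

After move 4 (D):
 3  2 11  9
 4 15 12  7
 5  6  1 10
 8  0 14 13

After move 5 (U):
 3  2 11  9
 4 15 12  7
 5  0  1 10
 8  6 14 13

Answer:  3  2 11  9
 4 15 12  7
 5  0  1 10
 8  6 14 13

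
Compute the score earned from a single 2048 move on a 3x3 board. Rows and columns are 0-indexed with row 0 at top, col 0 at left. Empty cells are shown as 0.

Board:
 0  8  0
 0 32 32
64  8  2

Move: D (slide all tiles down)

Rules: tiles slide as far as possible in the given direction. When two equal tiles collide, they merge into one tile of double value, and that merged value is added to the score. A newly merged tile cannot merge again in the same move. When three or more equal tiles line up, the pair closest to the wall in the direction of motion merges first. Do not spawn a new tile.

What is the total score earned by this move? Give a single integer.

Slide down:
col 0: [0, 0, 64] -> [0, 0, 64]  score +0 (running 0)
col 1: [8, 32, 8] -> [8, 32, 8]  score +0 (running 0)
col 2: [0, 32, 2] -> [0, 32, 2]  score +0 (running 0)
Board after move:
 0  8  0
 0 32 32
64  8  2

Answer: 0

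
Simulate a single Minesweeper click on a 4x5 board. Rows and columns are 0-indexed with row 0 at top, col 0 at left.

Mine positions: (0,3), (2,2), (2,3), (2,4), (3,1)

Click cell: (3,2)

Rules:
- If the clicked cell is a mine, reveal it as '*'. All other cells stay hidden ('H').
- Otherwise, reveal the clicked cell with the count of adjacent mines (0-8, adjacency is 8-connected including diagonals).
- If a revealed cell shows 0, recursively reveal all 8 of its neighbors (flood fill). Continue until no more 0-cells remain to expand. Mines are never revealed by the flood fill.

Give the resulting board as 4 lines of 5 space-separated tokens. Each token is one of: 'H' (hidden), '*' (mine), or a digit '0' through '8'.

H H H H H
H H H H H
H H H H H
H H 3 H H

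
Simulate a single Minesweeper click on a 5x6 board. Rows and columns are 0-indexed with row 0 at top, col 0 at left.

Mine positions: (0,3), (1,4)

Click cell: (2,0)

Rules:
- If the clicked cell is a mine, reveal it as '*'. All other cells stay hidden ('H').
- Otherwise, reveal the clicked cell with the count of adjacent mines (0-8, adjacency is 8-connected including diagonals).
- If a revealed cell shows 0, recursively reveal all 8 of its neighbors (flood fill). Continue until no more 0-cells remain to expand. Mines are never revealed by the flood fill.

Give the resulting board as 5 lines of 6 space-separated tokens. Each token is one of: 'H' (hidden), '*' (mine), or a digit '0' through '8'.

0 0 1 H H H
0 0 1 2 H H
0 0 0 1 1 1
0 0 0 0 0 0
0 0 0 0 0 0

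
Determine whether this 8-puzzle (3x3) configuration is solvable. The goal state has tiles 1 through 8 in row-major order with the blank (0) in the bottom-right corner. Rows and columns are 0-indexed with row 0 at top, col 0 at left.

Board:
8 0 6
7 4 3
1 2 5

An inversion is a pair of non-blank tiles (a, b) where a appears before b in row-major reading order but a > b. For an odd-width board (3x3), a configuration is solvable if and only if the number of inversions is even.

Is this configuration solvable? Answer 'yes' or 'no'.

Inversions (pairs i<j in row-major order where tile[i] > tile[j] > 0): 22
22 is even, so the puzzle is solvable.

Answer: yes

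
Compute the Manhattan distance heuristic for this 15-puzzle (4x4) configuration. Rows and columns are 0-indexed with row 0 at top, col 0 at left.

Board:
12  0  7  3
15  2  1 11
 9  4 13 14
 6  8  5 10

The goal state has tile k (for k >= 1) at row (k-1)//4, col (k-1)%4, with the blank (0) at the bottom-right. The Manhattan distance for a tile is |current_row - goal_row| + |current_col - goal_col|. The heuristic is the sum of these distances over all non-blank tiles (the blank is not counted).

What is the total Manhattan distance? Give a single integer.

Tile 12: at (0,0), goal (2,3), distance |0-2|+|0-3| = 5
Tile 7: at (0,2), goal (1,2), distance |0-1|+|2-2| = 1
Tile 3: at (0,3), goal (0,2), distance |0-0|+|3-2| = 1
Tile 15: at (1,0), goal (3,2), distance |1-3|+|0-2| = 4
Tile 2: at (1,1), goal (0,1), distance |1-0|+|1-1| = 1
Tile 1: at (1,2), goal (0,0), distance |1-0|+|2-0| = 3
Tile 11: at (1,3), goal (2,2), distance |1-2|+|3-2| = 2
Tile 9: at (2,0), goal (2,0), distance |2-2|+|0-0| = 0
Tile 4: at (2,1), goal (0,3), distance |2-0|+|1-3| = 4
Tile 13: at (2,2), goal (3,0), distance |2-3|+|2-0| = 3
Tile 14: at (2,3), goal (3,1), distance |2-3|+|3-1| = 3
Tile 6: at (3,0), goal (1,1), distance |3-1|+|0-1| = 3
Tile 8: at (3,1), goal (1,3), distance |3-1|+|1-3| = 4
Tile 5: at (3,2), goal (1,0), distance |3-1|+|2-0| = 4
Tile 10: at (3,3), goal (2,1), distance |3-2|+|3-1| = 3
Sum: 5 + 1 + 1 + 4 + 1 + 3 + 2 + 0 + 4 + 3 + 3 + 3 + 4 + 4 + 3 = 41

Answer: 41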